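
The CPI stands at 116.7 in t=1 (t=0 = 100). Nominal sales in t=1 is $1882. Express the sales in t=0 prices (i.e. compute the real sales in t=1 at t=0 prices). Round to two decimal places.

1612.68

Real = Nominal ÷ (Index/100) = 1882 ÷ (116.7/100)
     = 1882 ÷ 1.167 = 1612.6821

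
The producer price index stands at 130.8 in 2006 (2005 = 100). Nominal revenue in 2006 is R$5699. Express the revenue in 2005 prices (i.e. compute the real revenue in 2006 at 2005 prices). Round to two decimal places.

Real = Nominal ÷ (Index/100) = 5699 ÷ (130.8/100)
     = 5699 ÷ 1.308 = 4357.0336

4357.03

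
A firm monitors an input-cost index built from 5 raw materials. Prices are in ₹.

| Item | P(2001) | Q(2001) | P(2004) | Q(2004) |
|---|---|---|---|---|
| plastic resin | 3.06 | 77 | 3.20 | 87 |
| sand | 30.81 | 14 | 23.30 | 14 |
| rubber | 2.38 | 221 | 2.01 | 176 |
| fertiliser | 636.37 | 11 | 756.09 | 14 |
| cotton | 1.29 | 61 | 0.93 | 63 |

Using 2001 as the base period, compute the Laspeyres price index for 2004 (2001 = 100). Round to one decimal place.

Laspeyres price index uses base-period quantities as weights.
ΣP(2004)·Q(2001) = 3.20×77 + 23.30×14 + 2.01×221 + 756.09×11 + 0.93×61 = 246.4 + 326.2 + 444.21 + 8316.99 + 56.73 = 9390.53
ΣP(2001)·Q(2001) = 3.06×77 + 30.81×14 + 2.38×221 + 636.37×11 + 1.29×61 = 235.62 + 431.34 + 525.98 + 7000.07 + 78.69 = 8271.7
Index = 9390.53 / 8271.7 × 100 = 113.5260

113.5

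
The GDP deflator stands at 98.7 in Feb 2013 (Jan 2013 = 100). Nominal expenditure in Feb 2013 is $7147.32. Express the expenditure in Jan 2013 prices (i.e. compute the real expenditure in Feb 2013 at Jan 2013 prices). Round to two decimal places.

Real = Nominal ÷ (Index/100) = 7147.32 ÷ (98.7/100)
     = 7147.32 ÷ 0.987 = 7241.4590

7241.46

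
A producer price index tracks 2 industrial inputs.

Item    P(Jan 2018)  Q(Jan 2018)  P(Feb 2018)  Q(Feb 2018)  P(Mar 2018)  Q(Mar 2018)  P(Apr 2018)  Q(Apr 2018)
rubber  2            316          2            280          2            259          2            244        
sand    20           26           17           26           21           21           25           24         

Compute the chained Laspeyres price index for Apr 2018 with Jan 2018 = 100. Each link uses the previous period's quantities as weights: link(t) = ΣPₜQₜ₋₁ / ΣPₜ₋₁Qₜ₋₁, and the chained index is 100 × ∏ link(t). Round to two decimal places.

Link Jan 2018→Feb 2018:
ΣP(Feb 2018)Q(Jan 2018) = 2×316 + 17×26 = 632 + 442 = 1074
ΣP(Jan 2018)Q(Jan 2018) = 2×316 + 20×26 = 632 + 520 = 1152
link = 1074/1152 = 0.932292
Link Feb 2018→Mar 2018:
ΣP(Mar 2018)Q(Feb 2018) = 2×280 + 21×26 = 560 + 546 = 1106
ΣP(Feb 2018)Q(Feb 2018) = 2×280 + 17×26 = 560 + 442 = 1002
link = 1106/1002 = 1.103792
Link Mar 2018→Apr 2018:
ΣP(Apr 2018)Q(Mar 2018) = 2×259 + 25×21 = 518 + 525 = 1043
ΣP(Mar 2018)Q(Mar 2018) = 2×259 + 21×21 = 518 + 441 = 959
link = 1043/959 = 1.087591
Chained index = 100 × 0.932292 × 1.103792 × 1.087591 = 111.9193

111.92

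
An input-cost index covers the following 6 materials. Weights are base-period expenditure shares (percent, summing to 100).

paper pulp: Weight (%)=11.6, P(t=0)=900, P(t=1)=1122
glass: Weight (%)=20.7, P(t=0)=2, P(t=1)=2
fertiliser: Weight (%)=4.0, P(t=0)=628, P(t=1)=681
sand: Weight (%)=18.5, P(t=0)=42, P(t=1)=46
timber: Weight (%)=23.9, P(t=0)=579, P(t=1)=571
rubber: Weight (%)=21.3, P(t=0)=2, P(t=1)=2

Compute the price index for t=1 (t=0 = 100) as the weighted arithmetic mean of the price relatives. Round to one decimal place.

paper pulp: 11.6 × (1122/900) = 11.6 × 1.246667 = 14.4613
glass: 20.7 × (2/2) = 20.7 × 1.000000 = 20.7000
fertiliser: 4.0 × (681/628) = 4.0 × 1.084395 = 4.3376
sand: 18.5 × (46/42) = 18.5 × 1.095238 = 20.2619
timber: 23.9 × (571/579) = 23.9 × 0.986183 = 23.5698
rubber: 21.3 × (2/2) = 21.3 × 1.000000 = 21.3000
Index = Σ wᵢ·(p₁ᵢ/p₀ᵢ) = 14.4613 + 20.7000 + 4.3376 + 20.2619 + 23.5698 + 21.3000 = 104.6306

104.6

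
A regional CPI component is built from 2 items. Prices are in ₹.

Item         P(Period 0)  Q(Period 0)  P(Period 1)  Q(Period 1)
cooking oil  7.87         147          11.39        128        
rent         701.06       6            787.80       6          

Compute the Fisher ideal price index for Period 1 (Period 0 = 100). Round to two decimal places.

118.99

Laspeyres component (base-period weights):
ΣP(Period 1)Q(Period 0) = 11.39×147 + 787.80×6 = 1674.33 + 4726.8 = 6401.13
ΣP(Period 0)Q(Period 0) = 7.87×147 + 701.06×6 = 1156.89 + 4206.36 = 5363.25
L = 6401.13 / 5363.25 × 100 = 119.3517
Paasche component (current-period weights):
ΣP(Period 1)Q(Period 1) = 11.39×128 + 787.80×6 = 1457.92 + 4726.8 = 6184.72
ΣP(Period 0)Q(Period 1) = 7.87×128 + 701.06×6 = 1007.36 + 4206.36 = 5213.72
P = 6184.72 / 5213.72 × 100 = 118.6239
Fisher = √(L × P) = √(119.3517 × 118.6239) = 118.9873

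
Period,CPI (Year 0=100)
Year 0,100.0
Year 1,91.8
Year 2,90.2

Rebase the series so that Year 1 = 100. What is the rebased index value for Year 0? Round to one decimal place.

108.9

Rebased(Year 0) = 100.0 / 91.8 × 100 = 108.9325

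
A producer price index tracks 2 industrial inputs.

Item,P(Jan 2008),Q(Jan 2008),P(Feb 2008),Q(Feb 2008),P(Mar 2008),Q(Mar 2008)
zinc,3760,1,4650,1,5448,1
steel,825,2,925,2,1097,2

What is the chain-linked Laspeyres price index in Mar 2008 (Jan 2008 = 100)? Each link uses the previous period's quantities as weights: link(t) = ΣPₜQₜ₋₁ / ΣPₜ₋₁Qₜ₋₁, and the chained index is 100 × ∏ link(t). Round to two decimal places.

Link Jan 2008→Feb 2008:
ΣP(Feb 2008)Q(Jan 2008) = 4650×1 + 925×2 = 4650 + 1850 = 6500
ΣP(Jan 2008)Q(Jan 2008) = 3760×1 + 825×2 = 3760 + 1650 = 5410
link = 6500/5410 = 1.201479
Link Feb 2008→Mar 2008:
ΣP(Mar 2008)Q(Feb 2008) = 5448×1 + 1097×2 = 5448 + 2194 = 7642
ΣP(Feb 2008)Q(Feb 2008) = 4650×1 + 925×2 = 4650 + 1850 = 6500
link = 7642/6500 = 1.175692
Chained index = 100 × 1.201479 × 1.175692 = 141.2569

141.26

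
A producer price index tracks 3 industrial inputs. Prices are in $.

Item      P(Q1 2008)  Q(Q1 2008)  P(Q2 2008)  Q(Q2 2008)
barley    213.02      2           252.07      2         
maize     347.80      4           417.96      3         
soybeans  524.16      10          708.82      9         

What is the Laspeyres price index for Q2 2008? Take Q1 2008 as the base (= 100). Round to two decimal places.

131.24

Laspeyres price index uses base-period quantities as weights.
ΣP(Q2 2008)·Q(Q1 2008) = 252.07×2 + 417.96×4 + 708.82×10 = 504.14 + 1671.84 + 7088.2 = 9264.18
ΣP(Q1 2008)·Q(Q1 2008) = 213.02×2 + 347.80×4 + 524.16×10 = 426.04 + 1391.2 + 5241.6 = 7058.84
Index = 9264.18 / 7058.84 × 100 = 131.2422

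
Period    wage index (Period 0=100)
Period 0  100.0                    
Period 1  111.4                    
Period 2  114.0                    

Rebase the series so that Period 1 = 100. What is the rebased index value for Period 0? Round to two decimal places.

Rebased(Period 0) = 100.0 / 111.4 × 100 = 89.7666

89.77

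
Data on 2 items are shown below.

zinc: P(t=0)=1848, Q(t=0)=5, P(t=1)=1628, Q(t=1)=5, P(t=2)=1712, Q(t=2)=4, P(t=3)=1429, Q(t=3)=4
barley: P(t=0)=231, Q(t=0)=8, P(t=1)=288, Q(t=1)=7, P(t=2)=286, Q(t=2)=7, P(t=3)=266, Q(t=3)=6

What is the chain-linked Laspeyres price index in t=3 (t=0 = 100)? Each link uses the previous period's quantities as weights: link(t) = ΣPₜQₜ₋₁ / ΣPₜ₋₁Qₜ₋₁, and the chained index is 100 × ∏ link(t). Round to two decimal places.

83.88

Link t=0→t=1:
ΣP(t=1)Q(t=0) = 1628×5 + 288×8 = 8140 + 2304 = 10444
ΣP(t=0)Q(t=0) = 1848×5 + 231×8 = 9240 + 1848 = 11088
link = 10444/11088 = 0.941919
Link t=1→t=2:
ΣP(t=2)Q(t=1) = 1712×5 + 286×7 = 8560 + 2002 = 10562
ΣP(t=1)Q(t=1) = 1628×5 + 288×7 = 8140 + 2016 = 10156
link = 10562/10156 = 1.039976
Link t=2→t=3:
ΣP(t=3)Q(t=2) = 1429×4 + 266×7 = 5716 + 1862 = 7578
ΣP(t=2)Q(t=2) = 1712×4 + 286×7 = 6848 + 2002 = 8850
link = 7578/8850 = 0.856271
Chained index = 100 × 0.941919 × 1.039976 × 0.856271 = 83.8781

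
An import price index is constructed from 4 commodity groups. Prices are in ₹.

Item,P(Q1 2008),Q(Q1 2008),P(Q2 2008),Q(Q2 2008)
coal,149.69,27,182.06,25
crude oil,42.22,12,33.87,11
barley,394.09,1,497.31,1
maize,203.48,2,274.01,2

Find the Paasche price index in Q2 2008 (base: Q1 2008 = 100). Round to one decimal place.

Paasche price index uses current-period quantities as weights.
ΣP(Q2 2008)·Q(Q2 2008) = 182.06×25 + 33.87×11 + 497.31×1 + 274.01×2 = 4551.5 + 372.57 + 497.31 + 548.02 = 5969.4
ΣP(Q1 2008)·Q(Q2 2008) = 149.69×25 + 42.22×11 + 394.09×1 + 203.48×2 = 3742.25 + 464.42 + 394.09 + 406.96 = 5007.72
Index = 5969.4 / 5007.72 × 100 = 119.2039

119.2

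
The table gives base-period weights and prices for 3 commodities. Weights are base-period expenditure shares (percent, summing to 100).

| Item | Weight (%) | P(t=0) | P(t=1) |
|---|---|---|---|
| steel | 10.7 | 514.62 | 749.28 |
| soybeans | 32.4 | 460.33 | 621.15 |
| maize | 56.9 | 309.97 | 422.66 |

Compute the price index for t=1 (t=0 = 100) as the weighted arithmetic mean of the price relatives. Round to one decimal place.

steel: 10.7 × (749.28/514.62) = 10.7 × 1.455987 = 15.5791
soybeans: 32.4 × (621.15/460.33) = 32.4 × 1.349358 = 43.7192
maize: 56.9 × (422.66/309.97) = 56.9 × 1.363551 = 77.5861
Index = Σ wᵢ·(p₁ᵢ/p₀ᵢ) = 15.5791 + 43.7192 + 77.5861 = 136.8843

136.9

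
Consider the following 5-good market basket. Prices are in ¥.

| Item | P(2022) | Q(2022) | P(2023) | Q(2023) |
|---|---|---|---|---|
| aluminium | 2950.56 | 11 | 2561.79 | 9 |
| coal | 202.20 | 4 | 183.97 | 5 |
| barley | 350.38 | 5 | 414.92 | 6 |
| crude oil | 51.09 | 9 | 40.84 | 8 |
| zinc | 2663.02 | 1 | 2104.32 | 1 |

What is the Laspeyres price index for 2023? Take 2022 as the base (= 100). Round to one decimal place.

87.7

Laspeyres price index uses base-period quantities as weights.
ΣP(2023)·Q(2022) = 2561.79×11 + 183.97×4 + 414.92×5 + 40.84×9 + 2104.32×1 = 28179.69 + 735.88 + 2074.6 + 367.56 + 2104.32 = 33462.05
ΣP(2022)·Q(2022) = 2950.56×11 + 202.20×4 + 350.38×5 + 51.09×9 + 2663.02×1 = 32456.16 + 808.8 + 1751.9 + 459.81 + 2663.02 = 38139.69
Index = 33462.05 / 38139.69 × 100 = 87.7355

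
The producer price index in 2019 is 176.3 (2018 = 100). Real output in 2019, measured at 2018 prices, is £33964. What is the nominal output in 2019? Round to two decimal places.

Nominal = Real × (Index/100) = 33964 × (176.3/100)
        = 33964 × 1.763 = 59878.5320

59878.53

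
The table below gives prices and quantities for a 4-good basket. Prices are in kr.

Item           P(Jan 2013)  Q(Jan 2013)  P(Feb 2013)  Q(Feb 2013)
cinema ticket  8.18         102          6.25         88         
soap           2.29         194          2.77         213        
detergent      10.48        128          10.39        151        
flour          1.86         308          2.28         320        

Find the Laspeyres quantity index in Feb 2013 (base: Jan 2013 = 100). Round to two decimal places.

106.02

Laspeyres quantity index uses base-period prices as weights.
ΣP(Jan 2013)·Q(Feb 2013) = 8.18×88 + 2.29×213 + 10.48×151 + 1.86×320 = 719.84 + 487.77 + 1582.48 + 595.2 = 3385.29
ΣP(Jan 2013)·Q(Jan 2013) = 8.18×102 + 2.29×194 + 10.48×128 + 1.86×308 = 834.36 + 444.26 + 1341.44 + 572.88 = 3192.94
Index = 3385.29 / 3192.94 × 100 = 106.0242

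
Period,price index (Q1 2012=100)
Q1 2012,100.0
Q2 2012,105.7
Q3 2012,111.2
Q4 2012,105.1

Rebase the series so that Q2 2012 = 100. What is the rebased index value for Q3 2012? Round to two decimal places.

Rebased(Q3 2012) = 111.2 / 105.7 × 100 = 105.2034

105.20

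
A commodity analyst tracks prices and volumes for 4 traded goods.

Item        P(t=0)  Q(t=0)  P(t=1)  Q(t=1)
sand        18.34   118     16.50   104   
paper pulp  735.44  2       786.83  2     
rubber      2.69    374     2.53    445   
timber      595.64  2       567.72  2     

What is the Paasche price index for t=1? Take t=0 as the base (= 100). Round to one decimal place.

Paasche price index uses current-period quantities as weights.
ΣP(t=1)·Q(t=1) = 16.50×104 + 786.83×2 + 2.53×445 + 567.72×2 = 1716 + 1573.66 + 1125.85 + 1135.44 = 5550.95
ΣP(t=0)·Q(t=1) = 18.34×104 + 735.44×2 + 2.69×445 + 595.64×2 = 1907.36 + 1470.88 + 1197.05 + 1191.28 = 5766.57
Index = 5550.95 / 5766.57 × 100 = 96.2609

96.3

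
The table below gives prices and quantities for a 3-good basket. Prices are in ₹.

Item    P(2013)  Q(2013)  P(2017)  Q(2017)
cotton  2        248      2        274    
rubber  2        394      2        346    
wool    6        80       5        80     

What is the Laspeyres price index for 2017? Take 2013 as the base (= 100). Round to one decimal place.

Laspeyres price index uses base-period quantities as weights.
ΣP(2017)·Q(2013) = 2×248 + 2×394 + 5×80 = 496 + 788 + 400 = 1684
ΣP(2013)·Q(2013) = 2×248 + 2×394 + 6×80 = 496 + 788 + 480 = 1764
Index = 1684 / 1764 × 100 = 95.4649

95.5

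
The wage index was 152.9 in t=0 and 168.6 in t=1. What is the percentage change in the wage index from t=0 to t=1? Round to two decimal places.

Change = (168.6 − 152.9) / 152.9 × 100
       = 15.7 / 152.9 × 100 = 10.2681%

10.27%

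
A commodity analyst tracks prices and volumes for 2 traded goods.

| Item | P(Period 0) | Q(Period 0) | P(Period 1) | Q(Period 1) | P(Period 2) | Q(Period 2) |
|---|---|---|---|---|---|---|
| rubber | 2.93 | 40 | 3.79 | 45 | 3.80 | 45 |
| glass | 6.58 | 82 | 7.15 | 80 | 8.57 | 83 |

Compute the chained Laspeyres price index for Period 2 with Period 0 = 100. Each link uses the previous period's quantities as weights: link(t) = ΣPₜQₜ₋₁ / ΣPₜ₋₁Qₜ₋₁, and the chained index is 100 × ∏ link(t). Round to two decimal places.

Link Period 0→Period 1:
ΣP(Period 1)Q(Period 0) = 3.79×40 + 7.15×82 = 151.6 + 586.3 = 737.9
ΣP(Period 0)Q(Period 0) = 2.93×40 + 6.58×82 = 117.2 + 539.56 = 656.76
link = 737.9/656.76 = 1.123546
Link Period 1→Period 2:
ΣP(Period 2)Q(Period 1) = 3.80×45 + 8.57×80 = 171 + 685.6 = 856.6
ΣP(Period 1)Q(Period 1) = 3.79×45 + 7.15×80 = 170.55 + 572 = 742.55
link = 856.6/742.55 = 1.153592
Chained index = 100 × 1.123546 × 1.153592 = 129.6114

129.61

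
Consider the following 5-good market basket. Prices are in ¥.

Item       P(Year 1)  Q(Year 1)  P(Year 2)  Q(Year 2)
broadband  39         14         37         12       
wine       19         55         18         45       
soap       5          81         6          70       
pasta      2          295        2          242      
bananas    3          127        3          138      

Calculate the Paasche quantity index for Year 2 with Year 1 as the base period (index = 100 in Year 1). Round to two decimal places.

86.75

Paasche quantity index uses current-period prices as weights.
ΣP(Year 2)·Q(Year 2) = 37×12 + 18×45 + 6×70 + 2×242 + 3×138 = 444 + 810 + 420 + 484 + 414 = 2572
ΣP(Year 2)·Q(Year 1) = 37×14 + 18×55 + 6×81 + 2×295 + 3×127 = 518 + 990 + 486 + 590 + 381 = 2965
Index = 2572 / 2965 × 100 = 86.7454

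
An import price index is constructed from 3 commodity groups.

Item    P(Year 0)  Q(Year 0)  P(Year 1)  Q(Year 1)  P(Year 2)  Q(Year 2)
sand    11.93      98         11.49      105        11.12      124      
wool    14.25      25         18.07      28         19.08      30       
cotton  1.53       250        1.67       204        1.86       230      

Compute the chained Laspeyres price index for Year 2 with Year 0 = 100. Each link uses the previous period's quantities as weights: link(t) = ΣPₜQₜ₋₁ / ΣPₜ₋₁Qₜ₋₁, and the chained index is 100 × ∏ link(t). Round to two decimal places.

106.02

Link Year 0→Year 1:
ΣP(Year 1)Q(Year 0) = 11.49×98 + 18.07×25 + 1.67×250 = 1126.02 + 451.75 + 417.5 = 1995.27
ΣP(Year 0)Q(Year 0) = 11.93×98 + 14.25×25 + 1.53×250 = 1169.14 + 356.25 + 382.5 = 1907.89
link = 1995.27/1907.89 = 1.045799
Link Year 1→Year 2:
ΣP(Year 2)Q(Year 1) = 11.12×105 + 19.08×28 + 1.86×204 = 1167.6 + 534.24 + 379.44 = 2081.28
ΣP(Year 1)Q(Year 1) = 11.49×105 + 18.07×28 + 1.67×204 = 1206.45 + 505.96 + 340.68 = 2053.09
link = 2081.28/2053.09 = 1.013731
Chained index = 100 × 1.045799 × 1.013731 = 106.0159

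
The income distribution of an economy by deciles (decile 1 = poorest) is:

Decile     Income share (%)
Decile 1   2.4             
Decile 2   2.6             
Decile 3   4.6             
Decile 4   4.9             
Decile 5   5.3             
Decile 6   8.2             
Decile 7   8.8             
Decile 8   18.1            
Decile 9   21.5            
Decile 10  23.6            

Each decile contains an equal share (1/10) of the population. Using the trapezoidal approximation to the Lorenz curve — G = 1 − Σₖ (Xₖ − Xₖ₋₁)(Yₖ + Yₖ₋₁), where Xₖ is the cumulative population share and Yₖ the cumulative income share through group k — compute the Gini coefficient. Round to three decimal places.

0.405

Cumulative income shares Yₖ: 0.0240, 0.0500, 0.0960, 0.1450, 0.1980, 0.2800, 0.3680, 0.5490, 0.7640, 1.0000
Σ (Xₖ−Xₖ₋₁)(Yₖ+Yₖ₋₁) = (1/10)(0.0240+0.0000) + (1/10)(0.0500+0.0240) + (1/10)(0.0960+0.0500) + (1/10)(0.1450+0.0960) + (1/10)(0.1980+0.1450) + (1/10)(0.2800+0.1980) + (1/10)(0.3680+0.2800) + (1/10)(0.5490+0.3680) + (1/10)(0.7640+0.5490) + (1/10)(1.0000+0.7640)
  = 0.0024 + 0.0074 + 0.0146 + 0.0241 + 0.0343 + 0.0478 + 0.0648 + 0.0917 + 0.1313 + 0.1764 = 0.5948
G = 1 − 0.5948 = 0.4052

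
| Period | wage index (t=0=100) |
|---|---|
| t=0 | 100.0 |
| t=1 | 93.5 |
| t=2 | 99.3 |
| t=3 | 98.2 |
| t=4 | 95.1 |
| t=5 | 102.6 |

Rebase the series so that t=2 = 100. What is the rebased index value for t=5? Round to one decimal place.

Rebased(t=5) = 102.6 / 99.3 × 100 = 103.3233

103.3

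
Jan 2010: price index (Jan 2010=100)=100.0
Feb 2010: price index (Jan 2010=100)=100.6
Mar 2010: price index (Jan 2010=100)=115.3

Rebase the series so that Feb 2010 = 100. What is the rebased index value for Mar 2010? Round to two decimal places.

Rebased(Mar 2010) = 115.3 / 100.6 × 100 = 114.6123

114.61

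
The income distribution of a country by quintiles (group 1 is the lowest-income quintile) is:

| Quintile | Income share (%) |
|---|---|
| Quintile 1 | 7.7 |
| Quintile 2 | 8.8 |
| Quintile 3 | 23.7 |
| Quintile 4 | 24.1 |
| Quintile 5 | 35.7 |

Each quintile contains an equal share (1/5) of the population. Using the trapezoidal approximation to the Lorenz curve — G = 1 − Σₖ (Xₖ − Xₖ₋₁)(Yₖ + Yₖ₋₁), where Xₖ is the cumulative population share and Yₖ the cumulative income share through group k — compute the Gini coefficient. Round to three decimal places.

0.285

Cumulative income shares Yₖ: 0.0770, 0.1650, 0.4020, 0.6430, 1.0000
Σ (Xₖ−Xₖ₋₁)(Yₖ+Yₖ₋₁) = (1/5)(0.0770+0.0000) + (1/5)(0.1650+0.0770) + (1/5)(0.4020+0.1650) + (1/5)(0.6430+0.4020) + (1/5)(1.0000+0.6430)
  = 0.0154 + 0.0484 + 0.1134 + 0.2090 + 0.3286 = 0.7148
G = 1 − 0.7148 = 0.2852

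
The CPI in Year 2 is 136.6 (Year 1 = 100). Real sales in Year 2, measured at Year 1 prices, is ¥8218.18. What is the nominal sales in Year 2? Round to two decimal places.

11226.03

Nominal = Real × (Index/100) = 8218.18 × (136.6/100)
        = 8218.18 × 1.366 = 11226.0339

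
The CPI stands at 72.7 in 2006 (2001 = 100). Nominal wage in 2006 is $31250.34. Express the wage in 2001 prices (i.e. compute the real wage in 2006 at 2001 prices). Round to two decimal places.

Real = Nominal ÷ (Index/100) = 31250.34 ÷ (72.7/100)
     = 31250.34 ÷ 0.727 = 42985.3370

42985.34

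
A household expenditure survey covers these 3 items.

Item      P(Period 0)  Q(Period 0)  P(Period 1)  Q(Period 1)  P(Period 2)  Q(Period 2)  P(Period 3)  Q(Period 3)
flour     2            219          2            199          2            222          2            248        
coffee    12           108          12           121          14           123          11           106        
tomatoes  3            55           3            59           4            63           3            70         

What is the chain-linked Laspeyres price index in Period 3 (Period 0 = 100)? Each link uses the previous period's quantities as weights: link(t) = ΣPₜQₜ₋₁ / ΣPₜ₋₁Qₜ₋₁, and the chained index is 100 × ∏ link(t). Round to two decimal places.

Link Period 0→Period 1:
ΣP(Period 1)Q(Period 0) = 2×219 + 12×108 + 3×55 = 438 + 1296 + 165 = 1899
ΣP(Period 0)Q(Period 0) = 2×219 + 12×108 + 3×55 = 438 + 1296 + 165 = 1899
link = 1899/1899 = 1.000000
Link Period 1→Period 2:
ΣP(Period 2)Q(Period 1) = 2×199 + 14×121 + 4×59 = 398 + 1694 + 236 = 2328
ΣP(Period 1)Q(Period 1) = 2×199 + 12×121 + 3×59 = 398 + 1452 + 177 = 2027
link = 2328/2027 = 1.148495
Link Period 2→Period 3:
ΣP(Period 3)Q(Period 2) = 2×222 + 11×123 + 3×63 = 444 + 1353 + 189 = 1986
ΣP(Period 2)Q(Period 2) = 2×222 + 14×123 + 4×63 = 444 + 1722 + 252 = 2418
link = 1986/2418 = 0.821340
Chained index = 100 × 1.000000 × 1.148495 × 0.821340 = 94.3305

94.33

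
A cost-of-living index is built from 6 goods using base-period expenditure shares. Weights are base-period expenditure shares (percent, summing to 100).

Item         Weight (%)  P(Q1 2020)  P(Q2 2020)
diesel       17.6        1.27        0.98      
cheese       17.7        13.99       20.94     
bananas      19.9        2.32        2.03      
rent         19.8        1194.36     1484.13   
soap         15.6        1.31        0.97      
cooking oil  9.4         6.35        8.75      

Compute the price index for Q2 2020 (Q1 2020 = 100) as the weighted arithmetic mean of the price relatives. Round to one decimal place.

106.6

diesel: 17.6 × (0.98/1.27) = 17.6 × 0.771654 = 13.5811
cheese: 17.7 × (20.94/13.99) = 17.7 × 1.496783 = 26.4931
bananas: 19.9 × (2.03/2.32) = 19.9 × 0.875000 = 17.4125
rent: 19.8 × (1484.13/1194.36) = 19.8 × 1.242615 = 24.6038
soap: 15.6 × (0.97/1.31) = 15.6 × 0.740458 = 11.5511
cooking oil: 9.4 × (8.75/6.35) = 9.4 × 1.377953 = 12.9528
Index = Σ wᵢ·(p₁ᵢ/p₀ᵢ) = 13.5811 + 26.4931 + 17.4125 + 24.6038 + 11.5511 + 12.9528 = 106.5944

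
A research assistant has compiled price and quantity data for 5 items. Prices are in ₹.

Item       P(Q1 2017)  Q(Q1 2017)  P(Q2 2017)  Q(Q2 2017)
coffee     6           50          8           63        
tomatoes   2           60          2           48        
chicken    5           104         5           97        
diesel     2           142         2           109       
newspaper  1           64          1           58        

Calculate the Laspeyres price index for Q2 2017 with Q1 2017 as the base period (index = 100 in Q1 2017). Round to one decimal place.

107.8

Laspeyres price index uses base-period quantities as weights.
ΣP(Q2 2017)·Q(Q1 2017) = 8×50 + 2×60 + 5×104 + 2×142 + 1×64 = 400 + 120 + 520 + 284 + 64 = 1388
ΣP(Q1 2017)·Q(Q1 2017) = 6×50 + 2×60 + 5×104 + 2×142 + 1×64 = 300 + 120 + 520 + 284 + 64 = 1288
Index = 1388 / 1288 × 100 = 107.7640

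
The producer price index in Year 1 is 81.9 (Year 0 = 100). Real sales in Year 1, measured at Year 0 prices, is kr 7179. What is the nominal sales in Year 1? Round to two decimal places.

Nominal = Real × (Index/100) = 7179 × (81.9/100)
        = 7179 × 0.819 = 5879.6010

5879.60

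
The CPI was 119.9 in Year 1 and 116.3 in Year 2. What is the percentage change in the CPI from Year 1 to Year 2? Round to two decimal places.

-3.00%

Change = (116.3 − 119.9) / 119.9 × 100
       = -3.6 / 119.9 × 100 = -3.0025%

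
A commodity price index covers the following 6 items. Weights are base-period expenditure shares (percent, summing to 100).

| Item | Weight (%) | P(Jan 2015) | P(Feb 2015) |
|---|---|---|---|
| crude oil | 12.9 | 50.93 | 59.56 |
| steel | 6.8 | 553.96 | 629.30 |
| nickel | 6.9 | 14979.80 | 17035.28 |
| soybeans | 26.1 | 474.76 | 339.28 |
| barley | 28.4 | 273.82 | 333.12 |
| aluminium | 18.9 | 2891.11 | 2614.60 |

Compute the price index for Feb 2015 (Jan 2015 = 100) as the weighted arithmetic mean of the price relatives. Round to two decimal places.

100.95

crude oil: 12.9 × (59.56/50.93) = 12.9 × 1.169448 = 15.0859
steel: 6.8 × (629.30/553.96) = 6.8 × 1.136003 = 7.7248
nickel: 6.9 × (17035.28/14979.80) = 6.9 × 1.137217 = 7.8468
soybeans: 26.1 × (339.28/474.76) = 26.1 × 0.714635 = 18.6520
barley: 28.4 × (333.12/273.82) = 28.4 × 1.216566 = 34.5505
aluminium: 18.9 × (2614.60/2891.11) = 18.9 × 0.904359 = 17.0924
Index = Σ wᵢ·(p₁ᵢ/p₀ᵢ) = 15.0859 + 7.7248 + 7.8468 + 18.6520 + 34.5505 + 17.0924 = 100.9523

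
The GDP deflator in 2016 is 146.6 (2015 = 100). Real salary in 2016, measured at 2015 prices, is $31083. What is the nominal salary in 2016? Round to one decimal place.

Nominal = Real × (Index/100) = 31083 × (146.6/100)
        = 31083 × 1.466 = 45567.6780

45567.7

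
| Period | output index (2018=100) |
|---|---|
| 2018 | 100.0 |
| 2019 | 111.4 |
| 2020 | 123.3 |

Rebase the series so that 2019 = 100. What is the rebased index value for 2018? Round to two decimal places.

Rebased(2018) = 100.0 / 111.4 × 100 = 89.7666

89.77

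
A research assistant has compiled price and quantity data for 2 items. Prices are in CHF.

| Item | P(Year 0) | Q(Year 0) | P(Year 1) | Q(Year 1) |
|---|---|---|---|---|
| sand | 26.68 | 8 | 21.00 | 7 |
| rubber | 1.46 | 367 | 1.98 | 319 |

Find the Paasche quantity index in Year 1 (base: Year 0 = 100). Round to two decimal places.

Paasche quantity index uses current-period prices as weights.
ΣP(Year 1)·Q(Year 1) = 21.00×7 + 1.98×319 = 147 + 631.62 = 778.62
ΣP(Year 1)·Q(Year 0) = 21.00×8 + 1.98×367 = 168 + 726.66 = 894.66
Index = 778.62 / 894.66 × 100 = 87.0297

87.03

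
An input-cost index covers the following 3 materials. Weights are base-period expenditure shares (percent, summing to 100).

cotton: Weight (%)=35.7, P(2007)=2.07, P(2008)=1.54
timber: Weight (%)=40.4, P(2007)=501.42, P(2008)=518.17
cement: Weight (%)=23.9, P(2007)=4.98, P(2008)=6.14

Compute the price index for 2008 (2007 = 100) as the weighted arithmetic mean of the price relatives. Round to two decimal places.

cotton: 35.7 × (1.54/2.07) = 35.7 × 0.743961 = 26.5594
timber: 40.4 × (518.17/501.42) = 40.4 × 1.033405 = 41.7496
cement: 23.9 × (6.14/4.98) = 23.9 × 1.232932 = 29.4671
Index = Σ wᵢ·(p₁ᵢ/p₀ᵢ) = 26.5594 + 41.7496 + 29.4671 = 97.7761

97.78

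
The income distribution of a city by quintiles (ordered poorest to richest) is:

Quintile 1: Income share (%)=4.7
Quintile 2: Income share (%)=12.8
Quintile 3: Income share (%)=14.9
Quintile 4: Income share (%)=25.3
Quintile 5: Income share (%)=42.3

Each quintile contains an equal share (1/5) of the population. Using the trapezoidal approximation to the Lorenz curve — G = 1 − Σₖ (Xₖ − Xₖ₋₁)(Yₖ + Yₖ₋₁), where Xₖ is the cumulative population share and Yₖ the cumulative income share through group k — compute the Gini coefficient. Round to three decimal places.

Cumulative income shares Yₖ: 0.0470, 0.1750, 0.3240, 0.5770, 1.0000
Σ (Xₖ−Xₖ₋₁)(Yₖ+Yₖ₋₁) = (1/5)(0.0470+0.0000) + (1/5)(0.1750+0.0470) + (1/5)(0.3240+0.1750) + (1/5)(0.5770+0.3240) + (1/5)(1.0000+0.5770)
  = 0.0094 + 0.0444 + 0.0998 + 0.1802 + 0.3154 = 0.6492
G = 1 − 0.6492 = 0.3508

0.351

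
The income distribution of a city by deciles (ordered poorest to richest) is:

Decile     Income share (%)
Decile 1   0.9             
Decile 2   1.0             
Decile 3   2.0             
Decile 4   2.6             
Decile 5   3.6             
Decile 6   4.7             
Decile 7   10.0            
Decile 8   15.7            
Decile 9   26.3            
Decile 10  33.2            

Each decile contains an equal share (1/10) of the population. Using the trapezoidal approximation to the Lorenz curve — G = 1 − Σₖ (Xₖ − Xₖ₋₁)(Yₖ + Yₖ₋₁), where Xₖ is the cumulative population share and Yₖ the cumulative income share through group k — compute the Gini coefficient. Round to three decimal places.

Cumulative income shares Yₖ: 0.0090, 0.0190, 0.0390, 0.0650, 0.1010, 0.1480, 0.2480, 0.4050, 0.6680, 1.0000
Σ (Xₖ−Xₖ₋₁)(Yₖ+Yₖ₋₁) = (1/10)(0.0090+0.0000) + (1/10)(0.0190+0.0090) + (1/10)(0.0390+0.0190) + (1/10)(0.0650+0.0390) + (1/10)(0.1010+0.0650) + (1/10)(0.1480+0.1010) + (1/10)(0.2480+0.1480) + (1/10)(0.4050+0.2480) + (1/10)(0.6680+0.4050) + (1/10)(1.0000+0.6680)
  = 0.0009 + 0.0028 + 0.0058 + 0.0104 + 0.0166 + 0.0249 + 0.0396 + 0.0653 + 0.1073 + 0.1668 = 0.4404
G = 1 − 0.4404 = 0.5596

0.560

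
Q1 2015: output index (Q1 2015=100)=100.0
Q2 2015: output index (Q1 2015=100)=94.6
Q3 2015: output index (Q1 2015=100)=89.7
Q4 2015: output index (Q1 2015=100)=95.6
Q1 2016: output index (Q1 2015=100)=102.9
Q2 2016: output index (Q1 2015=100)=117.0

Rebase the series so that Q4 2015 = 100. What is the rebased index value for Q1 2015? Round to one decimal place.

104.6

Rebased(Q1 2015) = 100.0 / 95.6 × 100 = 104.6025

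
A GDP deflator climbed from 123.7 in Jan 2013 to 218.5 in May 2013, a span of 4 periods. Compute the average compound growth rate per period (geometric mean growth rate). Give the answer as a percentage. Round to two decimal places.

Growth factor = (218.5/123.7)^(1/4) = (1.766370)^(1/4) = 1.152844
Growth rate = 1.152844 − 1 = 0.152844 = 15.2844%

15.28%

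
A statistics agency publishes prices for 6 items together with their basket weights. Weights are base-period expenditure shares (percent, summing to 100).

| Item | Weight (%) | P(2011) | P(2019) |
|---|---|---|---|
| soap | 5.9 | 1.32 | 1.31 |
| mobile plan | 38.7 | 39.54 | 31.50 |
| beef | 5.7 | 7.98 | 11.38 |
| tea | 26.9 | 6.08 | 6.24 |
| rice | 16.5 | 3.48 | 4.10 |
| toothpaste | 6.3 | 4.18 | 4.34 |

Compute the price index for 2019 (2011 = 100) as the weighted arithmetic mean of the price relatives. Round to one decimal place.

soap: 5.9 × (1.31/1.32) = 5.9 × 0.992424 = 5.8553
mobile plan: 38.7 × (31.50/39.54) = 38.7 × 0.796662 = 30.8308
beef: 5.7 × (11.38/7.98) = 5.7 × 1.426065 = 8.1286
tea: 26.9 × (6.24/6.08) = 26.9 × 1.026316 = 27.6079
rice: 16.5 × (4.10/3.48) = 16.5 × 1.178161 = 19.4397
toothpaste: 6.3 × (4.34/4.18) = 6.3 × 1.038278 = 6.5411
Index = Σ wᵢ·(p₁ᵢ/p₀ᵢ) = 5.8553 + 30.8308 + 8.1286 + 27.6079 + 19.4397 + 6.5411 = 98.4034

98.4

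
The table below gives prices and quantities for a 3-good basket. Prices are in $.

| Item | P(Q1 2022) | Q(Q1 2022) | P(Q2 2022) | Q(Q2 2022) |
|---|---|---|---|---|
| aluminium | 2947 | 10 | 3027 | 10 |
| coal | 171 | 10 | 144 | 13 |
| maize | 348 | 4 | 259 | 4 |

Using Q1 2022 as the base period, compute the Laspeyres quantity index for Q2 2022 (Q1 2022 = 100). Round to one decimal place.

101.6

Laspeyres quantity index uses base-period prices as weights.
ΣP(Q1 2022)·Q(Q2 2022) = 2947×10 + 171×13 + 348×4 = 29470 + 2223 + 1392 = 33085
ΣP(Q1 2022)·Q(Q1 2022) = 2947×10 + 171×10 + 348×4 = 29470 + 1710 + 1392 = 32572
Index = 33085 / 32572 × 100 = 101.5750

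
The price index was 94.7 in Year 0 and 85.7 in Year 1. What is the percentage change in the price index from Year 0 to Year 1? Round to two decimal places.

-9.50%

Change = (85.7 − 94.7) / 94.7 × 100
       = -9.0 / 94.7 × 100 = -9.5037%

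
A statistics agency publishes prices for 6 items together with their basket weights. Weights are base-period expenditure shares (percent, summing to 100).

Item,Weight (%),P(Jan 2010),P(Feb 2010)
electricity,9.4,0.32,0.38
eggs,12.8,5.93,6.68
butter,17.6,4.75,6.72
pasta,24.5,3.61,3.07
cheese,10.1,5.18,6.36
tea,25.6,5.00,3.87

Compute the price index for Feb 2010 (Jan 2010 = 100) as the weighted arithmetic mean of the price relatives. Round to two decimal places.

103.53

electricity: 9.4 × (0.38/0.32) = 9.4 × 1.187500 = 11.1625
eggs: 12.8 × (6.68/5.93) = 12.8 × 1.126476 = 14.4189
butter: 17.6 × (6.72/4.75) = 17.6 × 1.414737 = 24.8994
pasta: 24.5 × (3.07/3.61) = 24.5 × 0.850416 = 20.8352
cheese: 10.1 × (6.36/5.18) = 10.1 × 1.227799 = 12.4008
tea: 25.6 × (3.87/5.00) = 25.6 × 0.774000 = 19.8144
Index = Σ wᵢ·(p₁ᵢ/p₀ᵢ) = 11.1625 + 14.4189 + 24.8994 + 20.8352 + 12.4008 + 19.8144 = 103.5311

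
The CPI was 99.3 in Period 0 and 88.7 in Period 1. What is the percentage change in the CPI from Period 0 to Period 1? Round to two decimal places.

-10.67%

Change = (88.7 − 99.3) / 99.3 × 100
       = -10.6 / 99.3 × 100 = -10.6747%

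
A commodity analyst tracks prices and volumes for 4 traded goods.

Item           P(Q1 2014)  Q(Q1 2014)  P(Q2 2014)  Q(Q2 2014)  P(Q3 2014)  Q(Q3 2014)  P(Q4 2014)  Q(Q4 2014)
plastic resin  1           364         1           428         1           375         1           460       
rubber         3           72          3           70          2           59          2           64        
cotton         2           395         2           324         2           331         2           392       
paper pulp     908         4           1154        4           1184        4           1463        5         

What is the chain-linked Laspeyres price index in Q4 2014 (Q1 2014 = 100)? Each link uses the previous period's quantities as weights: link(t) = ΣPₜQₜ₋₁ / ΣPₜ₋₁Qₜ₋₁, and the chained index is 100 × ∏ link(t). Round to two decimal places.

Link Q1 2014→Q2 2014:
ΣP(Q2 2014)Q(Q1 2014) = 1×364 + 3×72 + 2×395 + 1154×4 = 364 + 216 + 790 + 4616 = 5986
ΣP(Q1 2014)Q(Q1 2014) = 1×364 + 3×72 + 2×395 + 908×4 = 364 + 216 + 790 + 3632 = 5002
link = 5986/5002 = 1.196721
Link Q2 2014→Q3 2014:
ΣP(Q3 2014)Q(Q2 2014) = 1×428 + 2×70 + 2×324 + 1184×4 = 428 + 140 + 648 + 4736 = 5952
ΣP(Q2 2014)Q(Q2 2014) = 1×428 + 3×70 + 2×324 + 1154×4 = 428 + 210 + 648 + 4616 = 5902
link = 5952/5902 = 1.008472
Link Q3 2014→Q4 2014:
ΣP(Q4 2014)Q(Q3 2014) = 1×375 + 2×59 + 2×331 + 1463×4 = 375 + 118 + 662 + 5852 = 7007
ΣP(Q3 2014)Q(Q3 2014) = 1×375 + 2×59 + 2×331 + 1184×4 = 375 + 118 + 662 + 4736 = 5891
link = 7007/5891 = 1.189442
Chained index = 100 × 1.196721 × 1.008472 × 1.189442 = 143.5489

143.55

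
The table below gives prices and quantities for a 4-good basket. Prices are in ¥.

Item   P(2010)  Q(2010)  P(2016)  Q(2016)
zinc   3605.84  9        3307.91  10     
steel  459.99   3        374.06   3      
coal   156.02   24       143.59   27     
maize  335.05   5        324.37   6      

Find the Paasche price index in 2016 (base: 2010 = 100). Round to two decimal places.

Paasche price index uses current-period quantities as weights.
ΣP(2016)·Q(2016) = 3307.91×10 + 374.06×3 + 143.59×27 + 324.37×6 = 33079.1 + 1122.18 + 3876.93 + 1946.22 = 40024.43
ΣP(2010)·Q(2016) = 3605.84×10 + 459.99×3 + 156.02×27 + 335.05×6 = 36058.4 + 1379.97 + 4212.54 + 2010.3 = 43661.21
Index = 40024.43 / 43661.21 × 100 = 91.6705

91.67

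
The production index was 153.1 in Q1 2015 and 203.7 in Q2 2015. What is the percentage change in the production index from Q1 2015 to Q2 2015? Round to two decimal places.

33.05%

Change = (203.7 − 153.1) / 153.1 × 100
       = 50.6 / 153.1 × 100 = 33.0503%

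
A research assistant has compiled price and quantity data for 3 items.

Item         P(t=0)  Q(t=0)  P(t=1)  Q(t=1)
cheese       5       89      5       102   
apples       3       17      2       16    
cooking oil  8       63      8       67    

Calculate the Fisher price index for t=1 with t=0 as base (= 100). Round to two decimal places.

Laspeyres component (base-period weights):
ΣP(t=1)Q(t=0) = 5×89 + 2×17 + 8×63 = 445 + 34 + 504 = 983
ΣP(t=0)Q(t=0) = 5×89 + 3×17 + 8×63 = 445 + 51 + 504 = 1000
L = 983 / 1000 × 100 = 98.3000
Paasche component (current-period weights):
ΣP(t=1)Q(t=1) = 5×102 + 2×16 + 8×67 = 510 + 32 + 536 = 1078
ΣP(t=0)Q(t=1) = 5×102 + 3×16 + 8×67 = 510 + 48 + 536 = 1094
P = 1078 / 1094 × 100 = 98.5375
Fisher = √(L × P) = √(98.3000 × 98.5375) = 98.4187

98.42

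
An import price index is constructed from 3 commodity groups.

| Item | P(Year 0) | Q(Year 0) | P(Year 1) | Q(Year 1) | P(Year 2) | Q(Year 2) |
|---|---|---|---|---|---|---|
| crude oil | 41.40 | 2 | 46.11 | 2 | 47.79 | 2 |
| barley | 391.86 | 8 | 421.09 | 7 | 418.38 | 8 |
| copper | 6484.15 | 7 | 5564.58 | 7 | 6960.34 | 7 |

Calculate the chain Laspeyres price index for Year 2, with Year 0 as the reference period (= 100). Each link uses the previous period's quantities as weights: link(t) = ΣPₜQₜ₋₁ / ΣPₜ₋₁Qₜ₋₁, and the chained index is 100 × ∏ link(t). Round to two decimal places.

Link Year 0→Year 1:
ΣP(Year 1)Q(Year 0) = 46.11×2 + 421.09×8 + 5564.58×7 = 92.22 + 3368.72 + 38952.06 = 42413
ΣP(Year 0)Q(Year 0) = 41.40×2 + 391.86×8 + 6484.15×7 = 82.8 + 3134.88 + 45389.05 = 48606.73
link = 42413/48606.73 = 0.872575
Link Year 1→Year 2:
ΣP(Year 2)Q(Year 1) = 47.79×2 + 418.38×7 + 6960.34×7 = 95.58 + 2928.66 + 48722.38 = 51746.62
ΣP(Year 1)Q(Year 1) = 46.11×2 + 421.09×7 + 5564.58×7 = 92.22 + 2947.63 + 38952.06 = 41991.91
link = 51746.62/41991.91 = 1.232300
Chained index = 100 × 0.872575 × 1.232300 = 107.5274

107.53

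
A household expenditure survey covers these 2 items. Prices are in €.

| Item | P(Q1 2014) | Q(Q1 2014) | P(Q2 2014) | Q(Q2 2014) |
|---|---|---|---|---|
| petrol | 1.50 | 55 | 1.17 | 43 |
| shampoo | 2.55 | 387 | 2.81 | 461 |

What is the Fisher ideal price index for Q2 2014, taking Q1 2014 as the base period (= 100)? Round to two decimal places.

108.12

Laspeyres component (base-period weights):
ΣP(Q2 2014)Q(Q1 2014) = 1.17×55 + 2.81×387 = 64.35 + 1087.47 = 1151.82
ΣP(Q1 2014)Q(Q1 2014) = 1.50×55 + 2.55×387 = 82.5 + 986.85 = 1069.35
L = 1151.82 / 1069.35 × 100 = 107.7122
Paasche component (current-period weights):
ΣP(Q2 2014)Q(Q2 2014) = 1.17×43 + 2.81×461 = 50.31 + 1295.41 = 1345.72
ΣP(Q1 2014)Q(Q2 2014) = 1.50×43 + 2.55×461 = 64.5 + 1175.55 = 1240.05
P = 1345.72 / 1240.05 × 100 = 108.5214
Fisher = √(L × P) = √(107.7122 × 108.5214) = 108.1160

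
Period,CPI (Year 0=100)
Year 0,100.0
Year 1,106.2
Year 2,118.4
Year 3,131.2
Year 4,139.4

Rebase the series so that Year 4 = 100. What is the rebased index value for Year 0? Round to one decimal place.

71.7

Rebased(Year 0) = 100.0 / 139.4 × 100 = 71.7360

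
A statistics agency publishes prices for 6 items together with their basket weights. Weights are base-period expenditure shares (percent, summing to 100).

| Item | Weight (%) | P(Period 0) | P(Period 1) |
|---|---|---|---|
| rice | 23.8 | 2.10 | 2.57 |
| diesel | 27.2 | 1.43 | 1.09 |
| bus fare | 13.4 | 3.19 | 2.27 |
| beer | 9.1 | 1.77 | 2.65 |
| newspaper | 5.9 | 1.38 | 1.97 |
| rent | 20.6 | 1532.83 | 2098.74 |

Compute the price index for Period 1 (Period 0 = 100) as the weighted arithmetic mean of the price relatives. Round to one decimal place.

rice: 23.8 × (2.57/2.10) = 23.8 × 1.223810 = 29.1267
diesel: 27.2 × (1.09/1.43) = 27.2 × 0.762238 = 20.7329
bus fare: 13.4 × (2.27/3.19) = 13.4 × 0.711599 = 9.5354
beer: 9.1 × (2.65/1.77) = 9.1 × 1.497175 = 13.6243
newspaper: 5.9 × (1.97/1.38) = 5.9 × 1.427536 = 8.4225
rent: 20.6 × (2098.74/1532.83) = 20.6 × 1.369193 = 28.2054
Index = Σ wᵢ·(p₁ᵢ/p₀ᵢ) = 29.1267 + 20.7329 + 9.5354 + 13.6243 + 8.4225 + 28.2054 = 109.6471

109.6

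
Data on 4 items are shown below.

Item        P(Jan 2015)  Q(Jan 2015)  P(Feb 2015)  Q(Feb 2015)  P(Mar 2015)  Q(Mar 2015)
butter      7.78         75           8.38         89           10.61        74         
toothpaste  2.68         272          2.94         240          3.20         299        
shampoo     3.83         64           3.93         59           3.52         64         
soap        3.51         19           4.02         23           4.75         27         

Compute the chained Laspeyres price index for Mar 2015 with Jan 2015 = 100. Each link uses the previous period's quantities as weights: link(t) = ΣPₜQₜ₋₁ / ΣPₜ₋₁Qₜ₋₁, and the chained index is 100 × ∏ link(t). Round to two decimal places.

Link Jan 2015→Feb 2015:
ΣP(Feb 2015)Q(Jan 2015) = 8.38×75 + 2.94×272 + 3.93×64 + 4.02×19 = 628.5 + 799.68 + 251.52 + 76.38 = 1756.08
ΣP(Jan 2015)Q(Jan 2015) = 7.78×75 + 2.68×272 + 3.83×64 + 3.51×19 = 583.5 + 728.96 + 245.12 + 66.69 = 1624.27
link = 1756.08/1624.27 = 1.081150
Link Feb 2015→Mar 2015:
ΣP(Mar 2015)Q(Feb 2015) = 10.61×89 + 3.20×240 + 3.52×59 + 4.75×23 = 944.29 + 768 + 207.68 + 109.25 = 2029.22
ΣP(Feb 2015)Q(Feb 2015) = 8.38×89 + 2.94×240 + 3.93×59 + 4.02×23 = 745.82 + 705.6 + 231.87 + 92.46 = 1775.75
link = 2029.22/1775.75 = 1.142740
Chained index = 100 × 1.081150 × 1.142740 = 123.5473

123.55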